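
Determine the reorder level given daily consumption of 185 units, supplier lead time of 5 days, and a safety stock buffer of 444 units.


Formula: ROP = (Daily Demand * Lead Time) + Safety Stock
Demand during lead time = 185 * 5 = 925 units
ROP = 925 + 444 = 1369 units

1369 units


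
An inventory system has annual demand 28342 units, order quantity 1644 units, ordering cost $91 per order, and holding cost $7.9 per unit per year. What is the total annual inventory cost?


TC = 28342/1644 * 91 + 1644/2 * 7.9

$8062.61


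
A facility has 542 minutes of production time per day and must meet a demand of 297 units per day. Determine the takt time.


Formula: Takt Time = Available Production Time / Customer Demand
Takt = 542 min/day / 297 units/day
Takt = 1.82 min/unit

1.82 min/unit


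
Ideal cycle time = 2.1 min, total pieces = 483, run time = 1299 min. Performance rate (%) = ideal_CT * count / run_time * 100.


Formula: Performance = (Ideal CT * Total Count) / Run Time * 100
Ideal output time = 2.1 * 483 = 1014.3 min
Performance = 1014.3 / 1299 * 100 = 78.1%

78.1%


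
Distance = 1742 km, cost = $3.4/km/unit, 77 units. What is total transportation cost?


TC = dist * cost * units = 1742 * 3.4 * 77 = $456055.60

$456055.60


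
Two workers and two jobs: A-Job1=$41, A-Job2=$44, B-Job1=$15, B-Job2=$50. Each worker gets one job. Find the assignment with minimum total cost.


Option 1: A->1 + B->2 = $41 + $50 = $91
Option 2: A->2 + B->1 = $44 + $15 = $59
Min cost = min($91, $59) = $59

$59


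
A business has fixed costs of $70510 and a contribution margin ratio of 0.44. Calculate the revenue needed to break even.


Formula: BER = Fixed Costs / Contribution Margin Ratio
BER = $70510 / 0.44
BER = $160250.00 (to the nearest cent)

$160250.00


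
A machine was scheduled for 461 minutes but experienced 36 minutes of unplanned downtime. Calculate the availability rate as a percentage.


Formula: Availability = (Planned Time - Downtime) / Planned Time * 100
Uptime = 461 - 36 = 425 min
Availability = 425 / 461 * 100 = 92.2%

92.2%


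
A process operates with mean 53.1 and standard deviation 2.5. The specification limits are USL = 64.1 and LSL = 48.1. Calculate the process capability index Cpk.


Cpu = (64.1 - 53.1) / (3 * 2.5) = 1.47
Cpl = (53.1 - 48.1) / (3 * 2.5) = 0.67
Cpk = min(1.47, 0.67) = 0.67

0.67


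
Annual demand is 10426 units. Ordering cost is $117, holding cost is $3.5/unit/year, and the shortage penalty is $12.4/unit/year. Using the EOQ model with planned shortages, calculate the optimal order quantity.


Formula: EOQ* = sqrt(2DS/H) * sqrt((H+P)/P)
Base EOQ = sqrt(2*10426*117/3.5) = 834.9 units
Correction = sqrt((3.5+12.4)/12.4) = 1.13237
EOQ* = 834.9 * 1.13237 = 945.4 units

945.4 units


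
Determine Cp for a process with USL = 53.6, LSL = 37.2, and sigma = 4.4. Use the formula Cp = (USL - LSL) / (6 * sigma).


Cp = (53.6 - 37.2) / (6 * 4.4)

0.62


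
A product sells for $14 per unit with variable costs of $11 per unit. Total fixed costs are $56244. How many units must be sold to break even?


Formula: BEQ = Fixed Costs / (Price - Variable Cost)
Contribution margin = $14 - $11 = $3/unit
BEQ = ceil($56244 / $3/unit) = ceil(18748.0) = 18748 units

18748 units


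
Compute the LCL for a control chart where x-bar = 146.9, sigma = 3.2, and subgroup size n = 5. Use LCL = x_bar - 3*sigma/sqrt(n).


LCL = 146.9 - 3 * 3.2 / sqrt(5)

142.61


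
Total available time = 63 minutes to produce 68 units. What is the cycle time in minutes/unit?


Formula: CT = Available Time / Number of Units
CT = 63 min / 68 units
CT = 0.93 min/unit

0.93 min/unit


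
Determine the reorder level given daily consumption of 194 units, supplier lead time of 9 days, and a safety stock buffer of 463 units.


Formula: ROP = (Daily Demand * Lead Time) + Safety Stock
Demand during lead time = 194 * 9 = 1746 units
ROP = 1746 + 463 = 2209 units

2209 units


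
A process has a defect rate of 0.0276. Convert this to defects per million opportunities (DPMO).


DPMO = defect_rate * 1000000 = 0.0276 * 1000000

27600


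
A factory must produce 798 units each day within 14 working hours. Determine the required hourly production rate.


Formula: Production Rate = Daily Demand / Available Hours
Rate = 798 units/day / 14 hours/day
Rate = 57.0 units/hour

57.0 units/hour


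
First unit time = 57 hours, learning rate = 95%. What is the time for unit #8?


Formula: T_n = T_1 * (learning_rate)^(log2(n)) where learning_rate = rate/100
Doublings = log2(8) = 3
T_n = 57 * 0.95^3
T_n = 57 * 0.8574 = 48.9 hours

48.9 hours


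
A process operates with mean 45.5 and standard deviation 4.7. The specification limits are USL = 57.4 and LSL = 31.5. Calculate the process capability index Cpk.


Cpu = (57.4 - 45.5) / (3 * 4.7) = 0.84
Cpl = (45.5 - 31.5) / (3 * 4.7) = 0.99
Cpk = min(0.84, 0.99) = 0.84

0.84


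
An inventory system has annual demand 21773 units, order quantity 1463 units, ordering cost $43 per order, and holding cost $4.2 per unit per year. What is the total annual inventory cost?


TC = 21773/1463 * 43 + 1463/2 * 4.2

$3712.24


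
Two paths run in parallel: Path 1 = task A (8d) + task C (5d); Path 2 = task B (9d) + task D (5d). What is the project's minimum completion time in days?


Path 1 = 8 + 5 = 13 days
Path 2 = 9 + 5 = 14 days
Duration = max(13, 14) = 14 days

14 days


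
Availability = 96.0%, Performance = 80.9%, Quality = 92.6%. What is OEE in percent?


Formula: OEE = Availability * Performance * Quality / 10000
A * P = 96.0% * 80.9% / 100 = 77.66%
OEE = 77.66% * 92.6% / 100 = 71.9%

71.9%


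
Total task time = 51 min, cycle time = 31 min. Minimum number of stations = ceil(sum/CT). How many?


Formula: N_min = ceil(Sum of Task Times / Cycle Time)
N_min = ceil(51 min / 31 min) = ceil(1.6452)
N_min = 2 stations

2


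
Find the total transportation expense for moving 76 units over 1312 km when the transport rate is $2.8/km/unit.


TC = dist * cost * units = 1312 * 2.8 * 76 = $279193.60

$279193.60


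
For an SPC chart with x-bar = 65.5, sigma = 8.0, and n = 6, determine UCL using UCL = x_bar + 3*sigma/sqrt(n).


UCL = 65.5 + 3 * 8.0 / sqrt(6)

75.3


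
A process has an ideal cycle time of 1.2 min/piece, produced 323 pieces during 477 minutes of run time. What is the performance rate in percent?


Formula: Performance = (Ideal CT * Total Count) / Run Time * 100
Ideal output time = 1.2 * 323 = 387.6 min
Performance = 387.6 / 477 * 100 = 81.3%

81.3%


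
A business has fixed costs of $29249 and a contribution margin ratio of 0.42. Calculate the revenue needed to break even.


Formula: BER = Fixed Costs / Contribution Margin Ratio
BER = $29249 / 0.42
BER = $69640.48 (to the nearest cent)

$69640.48


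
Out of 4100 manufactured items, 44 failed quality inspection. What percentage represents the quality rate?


Formula: Quality Rate = Good Pieces / Total Pieces * 100
Good pieces = 4100 - 44 = 4056
QR = 4056 / 4100 * 100 = 98.9%

98.9%


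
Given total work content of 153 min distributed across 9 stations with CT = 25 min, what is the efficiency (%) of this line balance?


Formula: Efficiency = Sum of Task Times / (N_stations * CT) * 100
Total station capacity = 9 stations * 25 min = 225 min
Efficiency = 153 / 225 * 100 = 68.0%

68.0%


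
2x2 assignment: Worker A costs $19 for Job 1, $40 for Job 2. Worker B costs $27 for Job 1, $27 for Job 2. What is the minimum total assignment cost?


Option 1: A->1 + B->2 = $19 + $27 = $46
Option 2: A->2 + B->1 = $40 + $27 = $67
Min cost = min($46, $67) = $46

$46


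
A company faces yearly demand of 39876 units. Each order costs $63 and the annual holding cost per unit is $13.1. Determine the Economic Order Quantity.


Formula: EOQ = sqrt(2 * D * S / H)
Numerator: 2 * 39876 * 63 = 5024376
2DS/H = 5024376 / 13.1 = 383540.2
EOQ = sqrt(383540.2) = 619.3 units

619.3 units


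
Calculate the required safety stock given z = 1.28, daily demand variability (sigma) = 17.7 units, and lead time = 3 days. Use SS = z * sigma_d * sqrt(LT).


Formula: SS = z * sigma_d * sqrt(LT)
sqrt(LT) = sqrt(3) = 1.7321
SS = 1.28 * 17.7 * 1.7321
SS = 39.2 units

39.2 units


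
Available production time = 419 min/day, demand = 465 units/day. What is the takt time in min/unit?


Formula: Takt Time = Available Production Time / Customer Demand
Takt = 419 min/day / 465 units/day
Takt = 0.9 min/unit

0.9 min/unit


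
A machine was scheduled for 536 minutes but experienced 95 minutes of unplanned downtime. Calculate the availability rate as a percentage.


Formula: Availability = (Planned Time - Downtime) / Planned Time * 100
Uptime = 536 - 95 = 441 min
Availability = 441 / 536 * 100 = 82.3%

82.3%


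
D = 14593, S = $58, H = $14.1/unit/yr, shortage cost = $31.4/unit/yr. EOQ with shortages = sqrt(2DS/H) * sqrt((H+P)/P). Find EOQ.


Formula: EOQ* = sqrt(2DS/H) * sqrt((H+P)/P)
Base EOQ = sqrt(2*14593*58/14.1) = 346.49 units
Correction = sqrt((14.1+31.4)/31.4) = 1.20376
EOQ* = 346.49 * 1.20376 = 417.1 units

417.1 units


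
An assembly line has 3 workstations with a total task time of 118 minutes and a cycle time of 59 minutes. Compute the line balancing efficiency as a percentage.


Formula: Efficiency = Sum of Task Times / (N_stations * CT) * 100
Total station capacity = 3 stations * 59 min = 177 min
Efficiency = 118 / 177 * 100 = 66.7%

66.7%


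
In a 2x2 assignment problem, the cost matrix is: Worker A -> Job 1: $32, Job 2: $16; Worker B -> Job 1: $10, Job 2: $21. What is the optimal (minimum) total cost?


Option 1: A->1 + B->2 = $32 + $21 = $53
Option 2: A->2 + B->1 = $16 + $10 = $26
Min cost = min($53, $26) = $26

$26


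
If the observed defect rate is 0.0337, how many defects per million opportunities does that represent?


DPMO = defect_rate * 1000000 = 0.0337 * 1000000

33700


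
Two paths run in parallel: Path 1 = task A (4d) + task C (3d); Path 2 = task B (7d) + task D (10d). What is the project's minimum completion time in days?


Path 1 = 4 + 3 = 7 days
Path 2 = 7 + 10 = 17 days
Duration = max(7, 17) = 17 days

17 days


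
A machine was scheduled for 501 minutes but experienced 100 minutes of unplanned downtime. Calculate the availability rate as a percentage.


Formula: Availability = (Planned Time - Downtime) / Planned Time * 100
Uptime = 501 - 100 = 401 min
Availability = 401 / 501 * 100 = 80.0%

80.0%


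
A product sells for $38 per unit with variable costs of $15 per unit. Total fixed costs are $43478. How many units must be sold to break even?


Formula: BEQ = Fixed Costs / (Price - Variable Cost)
Contribution margin = $38 - $15 = $23/unit
BEQ = ceil($43478 / $23/unit) = ceil(1890.35) = 1891 units

1891 units


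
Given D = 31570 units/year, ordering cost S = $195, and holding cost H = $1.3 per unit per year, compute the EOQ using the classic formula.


Formula: EOQ = sqrt(2 * D * S / H)
Numerator: 2 * 31570 * 195 = 12312300
2DS/H = 12312300 / 1.3 = 9471000.0
EOQ = sqrt(9471000.0) = 3077.5 units

3077.5 units


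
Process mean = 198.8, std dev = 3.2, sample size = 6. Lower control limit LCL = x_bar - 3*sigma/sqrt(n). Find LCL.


LCL = 198.8 - 3 * 3.2 / sqrt(6)

194.88


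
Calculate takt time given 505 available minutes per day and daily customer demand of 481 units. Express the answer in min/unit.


Formula: Takt Time = Available Production Time / Customer Demand
Takt = 505 min/day / 481 units/day
Takt = 1.05 min/unit

1.05 min/unit


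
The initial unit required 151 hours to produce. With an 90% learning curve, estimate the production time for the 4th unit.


Formula: T_n = T_1 * (learning_rate)^(log2(n)) where learning_rate = rate/100
Doublings = log2(4) = 2
T_n = 151 * 0.9^2
T_n = 151 * 0.81 = 122.3 hours

122.3 hours


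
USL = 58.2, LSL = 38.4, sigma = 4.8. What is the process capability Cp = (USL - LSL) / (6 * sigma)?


Cp = (58.2 - 38.4) / (6 * 4.8)

0.69


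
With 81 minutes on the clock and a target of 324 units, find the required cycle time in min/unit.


Formula: CT = Available Time / Number of Units
CT = 81 min / 324 units
CT = 0.25 min/unit

0.25 min/unit


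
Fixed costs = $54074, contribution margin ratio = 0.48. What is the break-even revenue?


Formula: BER = Fixed Costs / Contribution Margin Ratio
BER = $54074 / 0.48
BER = $112654.17 (to the nearest cent)

$112654.17


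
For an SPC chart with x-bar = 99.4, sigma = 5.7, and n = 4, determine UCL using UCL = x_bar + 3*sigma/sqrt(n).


UCL = 99.4 + 3 * 5.7 / sqrt(4)

107.95


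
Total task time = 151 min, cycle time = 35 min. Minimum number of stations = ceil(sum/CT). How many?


Formula: N_min = ceil(Sum of Task Times / Cycle Time)
N_min = ceil(151 min / 35 min) = ceil(4.3143)
N_min = 5 stations

5


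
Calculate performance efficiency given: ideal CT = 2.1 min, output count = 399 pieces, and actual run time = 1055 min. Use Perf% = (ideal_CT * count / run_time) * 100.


Formula: Performance = (Ideal CT * Total Count) / Run Time * 100
Ideal output time = 2.1 * 399 = 837.9 min
Performance = 837.9 / 1055 * 100 = 79.4%

79.4%


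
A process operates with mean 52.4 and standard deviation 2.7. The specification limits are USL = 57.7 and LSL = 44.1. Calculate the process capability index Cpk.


Cpu = (57.7 - 52.4) / (3 * 2.7) = 0.65
Cpl = (52.4 - 44.1) / (3 * 2.7) = 1.02
Cpk = min(0.65, 1.02) = 0.65

0.65


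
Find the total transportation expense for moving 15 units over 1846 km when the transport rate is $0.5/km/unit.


TC = dist * cost * units = 1846 * 0.5 * 15 = $13845.00

$13845.00


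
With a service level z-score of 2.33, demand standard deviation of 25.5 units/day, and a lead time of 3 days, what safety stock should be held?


Formula: SS = z * sigma_d * sqrt(LT)
sqrt(LT) = sqrt(3) = 1.7321
SS = 2.33 * 25.5 * 1.7321
SS = 102.9 units

102.9 units


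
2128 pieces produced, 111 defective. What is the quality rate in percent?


Formula: Quality Rate = Good Pieces / Total Pieces * 100
Good pieces = 2128 - 111 = 2017
QR = 2017 / 2128 * 100 = 94.8%

94.8%


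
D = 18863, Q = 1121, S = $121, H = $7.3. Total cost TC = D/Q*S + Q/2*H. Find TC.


TC = 18863/1121 * 121 + 1121/2 * 7.3

$6127.71


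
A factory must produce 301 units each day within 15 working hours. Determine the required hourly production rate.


Formula: Production Rate = Daily Demand / Available Hours
Rate = 301 units/day / 15 hours/day
Rate = 20.1 units/hour

20.1 units/hour


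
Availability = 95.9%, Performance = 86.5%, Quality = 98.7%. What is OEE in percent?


Formula: OEE = Availability * Performance * Quality / 10000
A * P = 95.9% * 86.5% / 100 = 82.95%
OEE = 82.95% * 98.7% / 100 = 81.9%

81.9%


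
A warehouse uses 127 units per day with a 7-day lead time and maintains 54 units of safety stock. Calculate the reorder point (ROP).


Formula: ROP = (Daily Demand * Lead Time) + Safety Stock
Demand during lead time = 127 * 7 = 889 units
ROP = 889 + 54 = 943 units

943 units


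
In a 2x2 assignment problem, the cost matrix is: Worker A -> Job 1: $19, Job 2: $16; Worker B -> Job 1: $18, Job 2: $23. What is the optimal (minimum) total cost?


Option 1: A->1 + B->2 = $19 + $23 = $42
Option 2: A->2 + B->1 = $16 + $18 = $34
Min cost = min($42, $34) = $34

$34


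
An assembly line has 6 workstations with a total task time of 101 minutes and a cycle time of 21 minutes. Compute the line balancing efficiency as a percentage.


Formula: Efficiency = Sum of Task Times / (N_stations * CT) * 100
Total station capacity = 6 stations * 21 min = 126 min
Efficiency = 101 / 126 * 100 = 80.2%

80.2%


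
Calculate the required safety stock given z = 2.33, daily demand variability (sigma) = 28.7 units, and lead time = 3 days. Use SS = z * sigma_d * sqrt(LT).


Formula: SS = z * sigma_d * sqrt(LT)
sqrt(LT) = sqrt(3) = 1.7321
SS = 2.33 * 28.7 * 1.7321
SS = 115.8 units

115.8 units


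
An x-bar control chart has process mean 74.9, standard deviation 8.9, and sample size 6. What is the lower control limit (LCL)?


LCL = 74.9 - 3 * 8.9 / sqrt(6)

64.0


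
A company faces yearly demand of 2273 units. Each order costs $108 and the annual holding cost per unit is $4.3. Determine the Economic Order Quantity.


Formula: EOQ = sqrt(2 * D * S / H)
Numerator: 2 * 2273 * 108 = 490968
2DS/H = 490968 / 4.3 = 114178.6
EOQ = sqrt(114178.6) = 337.9 units

337.9 units


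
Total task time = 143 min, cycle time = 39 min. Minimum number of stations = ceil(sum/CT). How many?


Formula: N_min = ceil(Sum of Task Times / Cycle Time)
N_min = ceil(143 min / 39 min) = ceil(3.6667)
N_min = 4 stations

4


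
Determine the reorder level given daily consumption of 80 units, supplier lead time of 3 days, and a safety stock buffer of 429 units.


Formula: ROP = (Daily Demand * Lead Time) + Safety Stock
Demand during lead time = 80 * 3 = 240 units
ROP = 240 + 429 = 669 units

669 units


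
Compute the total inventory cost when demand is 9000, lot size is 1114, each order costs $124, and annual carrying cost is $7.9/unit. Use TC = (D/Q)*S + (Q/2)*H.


TC = 9000/1114 * 124 + 1114/2 * 7.9

$5402.10


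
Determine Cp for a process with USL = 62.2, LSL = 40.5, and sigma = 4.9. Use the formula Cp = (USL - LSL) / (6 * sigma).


Cp = (62.2 - 40.5) / (6 * 4.9)

0.74


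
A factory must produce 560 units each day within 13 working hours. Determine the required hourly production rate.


Formula: Production Rate = Daily Demand / Available Hours
Rate = 560 units/day / 13 hours/day
Rate = 43.1 units/hour

43.1 units/hour


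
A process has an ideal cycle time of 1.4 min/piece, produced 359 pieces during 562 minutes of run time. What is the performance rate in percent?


Formula: Performance = (Ideal CT * Total Count) / Run Time * 100
Ideal output time = 1.4 * 359 = 502.6 min
Performance = 502.6 / 562 * 100 = 89.4%

89.4%


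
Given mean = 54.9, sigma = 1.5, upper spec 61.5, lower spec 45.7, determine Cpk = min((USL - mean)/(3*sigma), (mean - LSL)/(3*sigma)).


Cpu = (61.5 - 54.9) / (3 * 1.5) = 1.47
Cpl = (54.9 - 45.7) / (3 * 1.5) = 2.04
Cpk = min(1.47, 2.04) = 1.47

1.47


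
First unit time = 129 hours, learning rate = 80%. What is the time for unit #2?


Formula: T_n = T_1 * (learning_rate)^(log2(n)) where learning_rate = rate/100
Doublings = log2(2) = 1
T_n = 129 * 0.8^1
T_n = 129 * 0.8 = 103.2 hours

103.2 hours


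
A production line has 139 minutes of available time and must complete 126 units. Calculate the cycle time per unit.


Formula: CT = Available Time / Number of Units
CT = 139 min / 126 units
CT = 1.1 min/unit

1.1 min/unit


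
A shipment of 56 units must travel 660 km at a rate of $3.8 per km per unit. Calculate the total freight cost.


TC = dist * cost * units = 660 * 3.8 * 56 = $140448.00

$140448.00


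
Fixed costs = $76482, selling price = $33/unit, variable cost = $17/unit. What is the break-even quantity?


Formula: BEQ = Fixed Costs / (Price - Variable Cost)
Contribution margin = $33 - $17 = $16/unit
BEQ = ceil($76482 / $16/unit) = ceil(4780.12) = 4781 units

4781 units


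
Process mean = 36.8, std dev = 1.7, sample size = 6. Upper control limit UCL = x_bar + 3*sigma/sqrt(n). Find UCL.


UCL = 36.8 + 3 * 1.7 / sqrt(6)

38.88


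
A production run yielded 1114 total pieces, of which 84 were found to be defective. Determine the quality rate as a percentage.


Formula: Quality Rate = Good Pieces / Total Pieces * 100
Good pieces = 1114 - 84 = 1030
QR = 1030 / 1114 * 100 = 92.5%

92.5%


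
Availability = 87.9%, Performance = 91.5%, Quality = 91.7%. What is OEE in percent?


Formula: OEE = Availability * Performance * Quality / 10000
A * P = 87.9% * 91.5% / 100 = 80.43%
OEE = 80.43% * 91.7% / 100 = 73.8%

73.8%


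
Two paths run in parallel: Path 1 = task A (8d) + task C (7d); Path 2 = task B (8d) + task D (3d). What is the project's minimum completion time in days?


Path 1 = 8 + 7 = 15 days
Path 2 = 8 + 3 = 11 days
Duration = max(15, 11) = 15 days

15 days


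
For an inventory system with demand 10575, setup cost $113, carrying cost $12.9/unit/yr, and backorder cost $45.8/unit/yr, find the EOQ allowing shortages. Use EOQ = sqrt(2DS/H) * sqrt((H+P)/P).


Formula: EOQ* = sqrt(2DS/H) * sqrt((H+P)/P)
Base EOQ = sqrt(2*10575*113/12.9) = 430.43 units
Correction = sqrt((12.9+45.8)/45.8) = 1.1321
EOQ* = 430.43 * 1.1321 = 487.3 units

487.3 units


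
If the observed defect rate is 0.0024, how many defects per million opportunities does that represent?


DPMO = defect_rate * 1000000 = 0.0024 * 1000000

2400


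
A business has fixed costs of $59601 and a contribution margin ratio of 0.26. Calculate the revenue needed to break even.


Formula: BER = Fixed Costs / Contribution Margin Ratio
BER = $59601 / 0.26
BER = $229234.62 (to the nearest cent)

$229234.62


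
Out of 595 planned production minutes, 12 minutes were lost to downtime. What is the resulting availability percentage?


Formula: Availability = (Planned Time - Downtime) / Planned Time * 100
Uptime = 595 - 12 = 583 min
Availability = 583 / 595 * 100 = 98.0%

98.0%


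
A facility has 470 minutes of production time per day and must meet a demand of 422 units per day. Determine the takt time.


Formula: Takt Time = Available Production Time / Customer Demand
Takt = 470 min/day / 422 units/day
Takt = 1.11 min/unit

1.11 min/unit


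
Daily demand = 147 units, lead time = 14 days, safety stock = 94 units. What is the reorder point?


Formula: ROP = (Daily Demand * Lead Time) + Safety Stock
Demand during lead time = 147 * 14 = 2058 units
ROP = 2058 + 94 = 2152 units

2152 units


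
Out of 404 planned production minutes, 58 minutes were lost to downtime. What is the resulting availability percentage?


Formula: Availability = (Planned Time - Downtime) / Planned Time * 100
Uptime = 404 - 58 = 346 min
Availability = 346 / 404 * 100 = 85.6%

85.6%


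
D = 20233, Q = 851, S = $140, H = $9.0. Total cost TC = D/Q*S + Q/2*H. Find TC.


TC = 20233/851 * 140 + 851/2 * 9.0

$7158.08


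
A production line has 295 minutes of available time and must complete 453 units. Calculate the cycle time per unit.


Formula: CT = Available Time / Number of Units
CT = 295 min / 453 units
CT = 0.65 min/unit

0.65 min/unit


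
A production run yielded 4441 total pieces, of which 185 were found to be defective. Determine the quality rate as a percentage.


Formula: Quality Rate = Good Pieces / Total Pieces * 100
Good pieces = 4441 - 185 = 4256
QR = 4256 / 4441 * 100 = 95.8%

95.8%


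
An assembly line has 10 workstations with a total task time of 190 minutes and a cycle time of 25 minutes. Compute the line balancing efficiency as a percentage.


Formula: Efficiency = Sum of Task Times / (N_stations * CT) * 100
Total station capacity = 10 stations * 25 min = 250 min
Efficiency = 190 / 250 * 100 = 76.0%

76.0%


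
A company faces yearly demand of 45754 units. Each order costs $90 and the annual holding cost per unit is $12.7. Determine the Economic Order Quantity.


Formula: EOQ = sqrt(2 * D * S / H)
Numerator: 2 * 45754 * 90 = 8235720
2DS/H = 8235720 / 12.7 = 648481.9
EOQ = sqrt(648481.9) = 805.3 units

805.3 units


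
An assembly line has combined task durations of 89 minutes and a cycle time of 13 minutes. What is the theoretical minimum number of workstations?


Formula: N_min = ceil(Sum of Task Times / Cycle Time)
N_min = ceil(89 min / 13 min) = ceil(6.8462)
N_min = 7 stations

7


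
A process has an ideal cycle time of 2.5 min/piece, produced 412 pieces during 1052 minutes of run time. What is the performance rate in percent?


Formula: Performance = (Ideal CT * Total Count) / Run Time * 100
Ideal output time = 2.5 * 412 = 1030.0 min
Performance = 1030.0 / 1052 * 100 = 97.9%

97.9%


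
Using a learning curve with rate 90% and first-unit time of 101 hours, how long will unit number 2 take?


Formula: T_n = T_1 * (learning_rate)^(log2(n)) where learning_rate = rate/100
Doublings = log2(2) = 1
T_n = 101 * 0.9^1
T_n = 101 * 0.9 = 90.9 hours

90.9 hours


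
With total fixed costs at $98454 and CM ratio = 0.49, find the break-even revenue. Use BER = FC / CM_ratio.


Formula: BER = Fixed Costs / Contribution Margin Ratio
BER = $98454 / 0.49
BER = $200926.53 (to the nearest cent)

$200926.53


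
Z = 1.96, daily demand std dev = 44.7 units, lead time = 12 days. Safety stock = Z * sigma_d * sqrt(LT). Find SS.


Formula: SS = z * sigma_d * sqrt(LT)
sqrt(LT) = sqrt(12) = 3.4641
SS = 1.96 * 44.7 * 3.4641
SS = 303.5 units

303.5 units


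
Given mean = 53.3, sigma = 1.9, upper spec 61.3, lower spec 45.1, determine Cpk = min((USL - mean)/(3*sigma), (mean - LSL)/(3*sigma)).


Cpu = (61.3 - 53.3) / (3 * 1.9) = 1.4
Cpl = (53.3 - 45.1) / (3 * 1.9) = 1.44
Cpk = min(1.4, 1.44) = 1.4

1.4


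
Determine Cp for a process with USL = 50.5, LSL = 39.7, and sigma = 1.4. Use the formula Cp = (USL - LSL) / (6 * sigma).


Cp = (50.5 - 39.7) / (6 * 1.4)

1.29


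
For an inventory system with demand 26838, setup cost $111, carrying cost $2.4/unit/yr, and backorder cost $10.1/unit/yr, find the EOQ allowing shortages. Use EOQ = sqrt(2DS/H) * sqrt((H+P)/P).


Formula: EOQ* = sqrt(2DS/H) * sqrt((H+P)/P)
Base EOQ = sqrt(2*26838*111/2.4) = 1575.6 units
Correction = sqrt((2.4+10.1)/10.1) = 1.11249
EOQ* = 1575.6 * 1.11249 = 1752.8 units

1752.8 units


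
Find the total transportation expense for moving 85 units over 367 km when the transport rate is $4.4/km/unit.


TC = dist * cost * units = 367 * 4.4 * 85 = $137258.00

$137258.00


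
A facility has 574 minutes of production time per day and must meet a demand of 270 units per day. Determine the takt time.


Formula: Takt Time = Available Production Time / Customer Demand
Takt = 574 min/day / 270 units/day
Takt = 2.13 min/unit

2.13 min/unit


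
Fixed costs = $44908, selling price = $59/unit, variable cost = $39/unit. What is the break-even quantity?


Formula: BEQ = Fixed Costs / (Price - Variable Cost)
Contribution margin = $59 - $39 = $20/unit
BEQ = ceil($44908 / $20/unit) = ceil(2245.4) = 2246 units

2246 units


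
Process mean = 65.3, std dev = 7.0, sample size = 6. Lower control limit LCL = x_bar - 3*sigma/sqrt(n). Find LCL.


LCL = 65.3 - 3 * 7.0 / sqrt(6)

56.73


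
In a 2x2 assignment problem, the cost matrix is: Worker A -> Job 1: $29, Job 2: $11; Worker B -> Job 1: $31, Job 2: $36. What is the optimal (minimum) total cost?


Option 1: A->1 + B->2 = $29 + $36 = $65
Option 2: A->2 + B->1 = $11 + $31 = $42
Min cost = min($65, $42) = $42

$42


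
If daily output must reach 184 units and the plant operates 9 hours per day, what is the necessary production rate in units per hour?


Formula: Production Rate = Daily Demand / Available Hours
Rate = 184 units/day / 9 hours/day
Rate = 20.4 units/hour

20.4 units/hour


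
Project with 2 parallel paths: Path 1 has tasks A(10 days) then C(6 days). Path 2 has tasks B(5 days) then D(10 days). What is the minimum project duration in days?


Path 1 = 10 + 6 = 16 days
Path 2 = 5 + 10 = 15 days
Duration = max(16, 15) = 16 days

16 days


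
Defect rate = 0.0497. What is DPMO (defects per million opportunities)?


DPMO = defect_rate * 1000000 = 0.0497 * 1000000

49700


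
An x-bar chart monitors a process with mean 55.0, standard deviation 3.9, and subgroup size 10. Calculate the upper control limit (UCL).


UCL = 55.0 + 3 * 3.9 / sqrt(10)

58.7


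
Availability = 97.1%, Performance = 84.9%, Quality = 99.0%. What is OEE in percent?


Formula: OEE = Availability * Performance * Quality / 10000
A * P = 97.1% * 84.9% / 100 = 82.44%
OEE = 82.44% * 99.0% / 100 = 81.6%

81.6%


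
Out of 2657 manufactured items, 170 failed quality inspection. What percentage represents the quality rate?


Formula: Quality Rate = Good Pieces / Total Pieces * 100
Good pieces = 2657 - 170 = 2487
QR = 2487 / 2657 * 100 = 93.6%

93.6%


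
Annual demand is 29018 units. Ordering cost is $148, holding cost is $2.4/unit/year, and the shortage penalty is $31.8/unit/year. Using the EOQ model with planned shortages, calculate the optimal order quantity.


Formula: EOQ* = sqrt(2DS/H) * sqrt((H+P)/P)
Base EOQ = sqrt(2*29018*148/2.4) = 1891.79 units
Correction = sqrt((2.4+31.8)/31.8) = 1.03705
EOQ* = 1891.79 * 1.03705 = 1961.9 units

1961.9 units


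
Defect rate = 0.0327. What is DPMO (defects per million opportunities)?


DPMO = defect_rate * 1000000 = 0.0327 * 1000000

32700


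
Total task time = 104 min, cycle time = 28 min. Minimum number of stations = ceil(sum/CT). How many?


Formula: N_min = ceil(Sum of Task Times / Cycle Time)
N_min = ceil(104 min / 28 min) = ceil(3.7143)
N_min = 4 stations

4


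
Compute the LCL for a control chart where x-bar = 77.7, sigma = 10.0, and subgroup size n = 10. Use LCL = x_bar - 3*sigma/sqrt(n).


LCL = 77.7 - 3 * 10.0 / sqrt(10)

68.21


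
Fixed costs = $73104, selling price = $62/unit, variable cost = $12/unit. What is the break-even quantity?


Formula: BEQ = Fixed Costs / (Price - Variable Cost)
Contribution margin = $62 - $12 = $50/unit
BEQ = ceil($73104 / $50/unit) = ceil(1462.08) = 1463 units

1463 units


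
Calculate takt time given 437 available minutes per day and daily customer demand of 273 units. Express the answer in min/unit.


Formula: Takt Time = Available Production Time / Customer Demand
Takt = 437 min/day / 273 units/day
Takt = 1.6 min/unit

1.6 min/unit


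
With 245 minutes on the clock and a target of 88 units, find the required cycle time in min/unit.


Formula: CT = Available Time / Number of Units
CT = 245 min / 88 units
CT = 2.78 min/unit

2.78 min/unit


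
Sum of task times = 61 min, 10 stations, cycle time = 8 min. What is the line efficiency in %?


Formula: Efficiency = Sum of Task Times / (N_stations * CT) * 100
Total station capacity = 10 stations * 8 min = 80 min
Efficiency = 61 / 80 * 100 = 76.3%

76.3%


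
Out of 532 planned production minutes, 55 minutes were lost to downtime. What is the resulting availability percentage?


Formula: Availability = (Planned Time - Downtime) / Planned Time * 100
Uptime = 532 - 55 = 477 min
Availability = 477 / 532 * 100 = 89.7%

89.7%


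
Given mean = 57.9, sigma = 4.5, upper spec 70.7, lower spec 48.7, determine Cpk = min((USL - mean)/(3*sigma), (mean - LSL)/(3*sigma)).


Cpu = (70.7 - 57.9) / (3 * 4.5) = 0.95
Cpl = (57.9 - 48.7) / (3 * 4.5) = 0.68
Cpk = min(0.95, 0.68) = 0.68

0.68


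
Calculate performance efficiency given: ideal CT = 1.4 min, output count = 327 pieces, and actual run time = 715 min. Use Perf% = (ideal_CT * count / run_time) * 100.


Formula: Performance = (Ideal CT * Total Count) / Run Time * 100
Ideal output time = 1.4 * 327 = 457.8 min
Performance = 457.8 / 715 * 100 = 64.0%

64.0%


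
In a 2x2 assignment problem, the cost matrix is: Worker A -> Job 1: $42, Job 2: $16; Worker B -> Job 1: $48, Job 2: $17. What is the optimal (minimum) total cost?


Option 1: A->1 + B->2 = $42 + $17 = $59
Option 2: A->2 + B->1 = $16 + $48 = $64
Min cost = min($59, $64) = $59

$59


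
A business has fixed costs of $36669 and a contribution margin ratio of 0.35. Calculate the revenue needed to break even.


Formula: BER = Fixed Costs / Contribution Margin Ratio
BER = $36669 / 0.35
BER = $104768.57 (to the nearest cent)

$104768.57


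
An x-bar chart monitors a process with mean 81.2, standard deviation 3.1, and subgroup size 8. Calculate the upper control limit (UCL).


UCL = 81.2 + 3 * 3.1 / sqrt(8)

84.49


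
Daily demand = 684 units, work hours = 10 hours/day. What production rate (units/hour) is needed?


Formula: Production Rate = Daily Demand / Available Hours
Rate = 684 units/day / 10 hours/day
Rate = 68.4 units/hour

68.4 units/hour


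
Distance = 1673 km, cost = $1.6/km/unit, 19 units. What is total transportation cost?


TC = dist * cost * units = 1673 * 1.6 * 19 = $50859.20

$50859.20


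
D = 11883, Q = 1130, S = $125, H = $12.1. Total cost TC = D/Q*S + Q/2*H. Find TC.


TC = 11883/1130 * 125 + 1130/2 * 12.1

$8150.99


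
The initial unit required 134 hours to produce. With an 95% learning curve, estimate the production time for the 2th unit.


Formula: T_n = T_1 * (learning_rate)^(log2(n)) where learning_rate = rate/100
Doublings = log2(2) = 1
T_n = 134 * 0.95^1
T_n = 134 * 0.95 = 127.3 hours

127.3 hours


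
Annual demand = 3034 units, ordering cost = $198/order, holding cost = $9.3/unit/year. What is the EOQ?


Formula: EOQ = sqrt(2 * D * S / H)
Numerator: 2 * 3034 * 198 = 1201464
2DS/H = 1201464 / 9.3 = 129189.7
EOQ = sqrt(129189.7) = 359.4 units

359.4 units


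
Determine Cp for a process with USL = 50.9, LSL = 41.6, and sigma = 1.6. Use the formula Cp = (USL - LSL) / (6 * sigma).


Cp = (50.9 - 41.6) / (6 * 1.6)

0.97


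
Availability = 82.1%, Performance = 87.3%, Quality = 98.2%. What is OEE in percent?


Formula: OEE = Availability * Performance * Quality / 10000
A * P = 82.1% * 87.3% / 100 = 71.67%
OEE = 71.67% * 98.2% / 100 = 70.4%

70.4%


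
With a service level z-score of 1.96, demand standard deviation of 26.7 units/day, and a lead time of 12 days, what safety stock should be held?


Formula: SS = z * sigma_d * sqrt(LT)
sqrt(LT) = sqrt(12) = 3.4641
SS = 1.96 * 26.7 * 3.4641
SS = 181.3 units

181.3 units


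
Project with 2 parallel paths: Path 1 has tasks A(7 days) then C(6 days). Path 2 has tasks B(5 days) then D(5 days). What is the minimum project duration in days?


Path 1 = 7 + 6 = 13 days
Path 2 = 5 + 5 = 10 days
Duration = max(13, 10) = 13 days

13 days


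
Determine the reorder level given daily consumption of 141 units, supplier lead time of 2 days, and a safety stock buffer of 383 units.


Formula: ROP = (Daily Demand * Lead Time) + Safety Stock
Demand during lead time = 141 * 2 = 282 units
ROP = 282 + 383 = 665 units

665 units


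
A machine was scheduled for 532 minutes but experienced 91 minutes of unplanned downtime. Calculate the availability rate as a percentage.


Formula: Availability = (Planned Time - Downtime) / Planned Time * 100
Uptime = 532 - 91 = 441 min
Availability = 441 / 532 * 100 = 82.9%

82.9%


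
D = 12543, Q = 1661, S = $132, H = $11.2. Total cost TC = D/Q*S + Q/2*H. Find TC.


TC = 12543/1661 * 132 + 1661/2 * 11.2

$10298.39


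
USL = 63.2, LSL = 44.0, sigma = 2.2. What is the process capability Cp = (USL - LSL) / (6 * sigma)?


Cp = (63.2 - 44.0) / (6 * 2.2)

1.45


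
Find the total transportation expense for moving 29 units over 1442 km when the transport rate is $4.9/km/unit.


TC = dist * cost * units = 1442 * 4.9 * 29 = $204908.20

$204908.20


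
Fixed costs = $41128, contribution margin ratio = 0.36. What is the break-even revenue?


Formula: BER = Fixed Costs / Contribution Margin Ratio
BER = $41128 / 0.36
BER = $114244.44 (to the nearest cent)

$114244.44


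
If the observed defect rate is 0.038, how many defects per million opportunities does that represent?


DPMO = defect_rate * 1000000 = 0.038 * 1000000

38000


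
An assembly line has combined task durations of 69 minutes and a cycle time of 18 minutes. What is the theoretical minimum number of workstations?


Formula: N_min = ceil(Sum of Task Times / Cycle Time)
N_min = ceil(69 min / 18 min) = ceil(3.8333)
N_min = 4 stations

4


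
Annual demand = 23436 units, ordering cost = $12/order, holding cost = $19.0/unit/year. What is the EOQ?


Formula: EOQ = sqrt(2 * D * S / H)
Numerator: 2 * 23436 * 12 = 562464
2DS/H = 562464 / 19.0 = 29603.4
EOQ = sqrt(29603.4) = 172.1 units

172.1 units


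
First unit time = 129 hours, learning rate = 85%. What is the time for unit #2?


Formula: T_n = T_1 * (learning_rate)^(log2(n)) where learning_rate = rate/100
Doublings = log2(2) = 1
T_n = 129 * 0.85^1
T_n = 129 * 0.85 = 109.7 hours

109.7 hours


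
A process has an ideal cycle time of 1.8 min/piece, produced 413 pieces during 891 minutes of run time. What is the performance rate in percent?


Formula: Performance = (Ideal CT * Total Count) / Run Time * 100
Ideal output time = 1.8 * 413 = 743.4 min
Performance = 743.4 / 891 * 100 = 83.4%

83.4%


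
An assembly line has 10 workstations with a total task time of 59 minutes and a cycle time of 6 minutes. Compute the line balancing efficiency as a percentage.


Formula: Efficiency = Sum of Task Times / (N_stations * CT) * 100
Total station capacity = 10 stations * 6 min = 60 min
Efficiency = 59 / 60 * 100 = 98.3%

98.3%


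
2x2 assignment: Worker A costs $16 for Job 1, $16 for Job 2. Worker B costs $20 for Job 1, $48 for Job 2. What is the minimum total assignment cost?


Option 1: A->1 + B->2 = $16 + $48 = $64
Option 2: A->2 + B->1 = $16 + $20 = $36
Min cost = min($64, $36) = $36

$36


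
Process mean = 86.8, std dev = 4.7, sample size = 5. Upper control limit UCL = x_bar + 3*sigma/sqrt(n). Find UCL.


UCL = 86.8 + 3 * 4.7 / sqrt(5)

93.11


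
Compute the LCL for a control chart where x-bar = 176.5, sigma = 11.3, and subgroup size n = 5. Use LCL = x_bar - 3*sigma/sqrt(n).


LCL = 176.5 - 3 * 11.3 / sqrt(5)

161.34


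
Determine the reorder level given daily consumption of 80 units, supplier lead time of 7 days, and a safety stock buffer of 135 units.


Formula: ROP = (Daily Demand * Lead Time) + Safety Stock
Demand during lead time = 80 * 7 = 560 units
ROP = 560 + 135 = 695 units

695 units


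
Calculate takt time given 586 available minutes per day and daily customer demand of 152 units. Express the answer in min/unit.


Formula: Takt Time = Available Production Time / Customer Demand
Takt = 586 min/day / 152 units/day
Takt = 3.86 min/unit

3.86 min/unit


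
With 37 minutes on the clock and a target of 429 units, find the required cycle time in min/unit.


Formula: CT = Available Time / Number of Units
CT = 37 min / 429 units
CT = 0.09 min/unit

0.09 min/unit


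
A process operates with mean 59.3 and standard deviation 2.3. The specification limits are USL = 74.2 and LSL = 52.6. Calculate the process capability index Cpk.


Cpu = (74.2 - 59.3) / (3 * 2.3) = 2.16
Cpl = (59.3 - 52.6) / (3 * 2.3) = 0.97
Cpk = min(2.16, 0.97) = 0.97

0.97


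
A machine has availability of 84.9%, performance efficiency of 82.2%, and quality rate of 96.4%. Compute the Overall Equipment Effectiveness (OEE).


Formula: OEE = Availability * Performance * Quality / 10000
A * P = 84.9% * 82.2% / 100 = 69.79%
OEE = 69.79% * 96.4% / 100 = 67.3%

67.3%


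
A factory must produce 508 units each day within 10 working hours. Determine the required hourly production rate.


Formula: Production Rate = Daily Demand / Available Hours
Rate = 508 units/day / 10 hours/day
Rate = 50.8 units/hour

50.8 units/hour


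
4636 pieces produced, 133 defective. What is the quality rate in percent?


Formula: Quality Rate = Good Pieces / Total Pieces * 100
Good pieces = 4636 - 133 = 4503
QR = 4503 / 4636 * 100 = 97.1%

97.1%


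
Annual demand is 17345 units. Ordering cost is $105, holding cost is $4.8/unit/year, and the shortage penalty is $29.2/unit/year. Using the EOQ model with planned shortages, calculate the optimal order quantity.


Formula: EOQ* = sqrt(2DS/H) * sqrt((H+P)/P)
Base EOQ = sqrt(2*17345*105/4.8) = 871.12 units
Correction = sqrt((4.8+29.2)/29.2) = 1.07907
EOQ* = 871.12 * 1.07907 = 940.0 units

940.0 units


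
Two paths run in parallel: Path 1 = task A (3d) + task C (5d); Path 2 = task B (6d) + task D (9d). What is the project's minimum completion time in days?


Path 1 = 3 + 5 = 8 days
Path 2 = 6 + 9 = 15 days
Duration = max(8, 15) = 15 days

15 days
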